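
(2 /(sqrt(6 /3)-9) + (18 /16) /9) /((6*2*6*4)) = -65 /182016-sqrt(2) /11376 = -0.00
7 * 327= 2289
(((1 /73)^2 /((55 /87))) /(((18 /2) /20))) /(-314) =-58 /27609549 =-0.00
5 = 5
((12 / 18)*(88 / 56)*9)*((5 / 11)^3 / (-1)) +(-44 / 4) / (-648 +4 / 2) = -475183 / 547162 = -0.87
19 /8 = 2.38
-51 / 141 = -17 / 47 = -0.36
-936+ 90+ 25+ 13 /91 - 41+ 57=-5634 /7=-804.86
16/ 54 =8/ 27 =0.30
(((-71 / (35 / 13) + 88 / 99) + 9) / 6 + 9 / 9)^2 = 2725801 / 893025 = 3.05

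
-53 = -53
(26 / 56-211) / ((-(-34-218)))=-0.84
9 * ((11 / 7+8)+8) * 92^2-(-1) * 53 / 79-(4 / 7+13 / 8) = 5921610787 / 4424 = 1338519.62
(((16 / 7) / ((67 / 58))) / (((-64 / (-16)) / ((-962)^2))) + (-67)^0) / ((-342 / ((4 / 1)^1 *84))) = -90401464 / 201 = -449758.53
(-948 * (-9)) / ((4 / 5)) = 10665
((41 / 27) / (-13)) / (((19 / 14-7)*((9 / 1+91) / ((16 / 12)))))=574 / 2079675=0.00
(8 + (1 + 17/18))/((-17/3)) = -179/102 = -1.75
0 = 0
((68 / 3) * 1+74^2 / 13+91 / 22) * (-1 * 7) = -2690891 / 858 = -3136.24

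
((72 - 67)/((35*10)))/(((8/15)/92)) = 69/28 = 2.46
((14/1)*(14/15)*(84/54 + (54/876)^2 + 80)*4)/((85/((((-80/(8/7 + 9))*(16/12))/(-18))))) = 686951531392/23445015435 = 29.30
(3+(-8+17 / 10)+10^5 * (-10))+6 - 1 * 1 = -9999983 / 10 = -999998.30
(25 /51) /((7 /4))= 100 /357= 0.28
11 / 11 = 1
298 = 298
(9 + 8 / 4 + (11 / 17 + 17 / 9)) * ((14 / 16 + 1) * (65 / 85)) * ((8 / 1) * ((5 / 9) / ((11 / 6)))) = 1346150 / 28611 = 47.05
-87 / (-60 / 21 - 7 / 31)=6293 / 223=28.22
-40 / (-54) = 20 / 27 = 0.74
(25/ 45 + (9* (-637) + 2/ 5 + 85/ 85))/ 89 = -257897/ 4005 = -64.39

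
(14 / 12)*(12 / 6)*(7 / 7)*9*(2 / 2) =21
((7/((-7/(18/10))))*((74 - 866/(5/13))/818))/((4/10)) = 24498/2045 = 11.98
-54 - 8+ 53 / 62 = -3791 / 62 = -61.15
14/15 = 0.93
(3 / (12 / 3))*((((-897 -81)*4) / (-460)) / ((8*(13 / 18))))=13203 / 11960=1.10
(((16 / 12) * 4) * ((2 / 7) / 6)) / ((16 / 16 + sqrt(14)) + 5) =0.03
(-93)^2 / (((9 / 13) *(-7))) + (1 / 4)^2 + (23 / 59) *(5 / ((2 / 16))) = -11689939 / 6608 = -1769.06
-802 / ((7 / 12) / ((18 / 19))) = -173232 / 133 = -1302.50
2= 2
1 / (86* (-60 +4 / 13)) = -0.00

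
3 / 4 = 0.75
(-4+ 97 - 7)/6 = 43/3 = 14.33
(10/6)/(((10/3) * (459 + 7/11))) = 11/10112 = 0.00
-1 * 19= -19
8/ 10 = 4/ 5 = 0.80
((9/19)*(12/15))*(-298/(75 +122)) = -10728/18715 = -0.57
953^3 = 865523177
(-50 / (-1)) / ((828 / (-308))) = -3850 / 207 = -18.60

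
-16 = -16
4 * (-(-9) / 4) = 9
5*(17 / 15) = 17 / 3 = 5.67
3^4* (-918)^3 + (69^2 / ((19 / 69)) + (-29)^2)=-1190601808160 / 19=-62663253061.05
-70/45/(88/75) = -175/132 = -1.33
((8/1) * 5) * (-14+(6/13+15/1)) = 760/13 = 58.46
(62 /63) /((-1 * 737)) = -62 /46431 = -0.00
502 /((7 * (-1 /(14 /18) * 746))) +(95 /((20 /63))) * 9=36163957 /13428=2693.18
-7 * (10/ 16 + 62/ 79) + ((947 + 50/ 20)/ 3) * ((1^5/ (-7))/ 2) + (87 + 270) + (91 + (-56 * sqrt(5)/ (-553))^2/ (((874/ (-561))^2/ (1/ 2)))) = 27733994860769/ 66742901624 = 415.53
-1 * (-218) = 218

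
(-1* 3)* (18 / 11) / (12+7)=-0.26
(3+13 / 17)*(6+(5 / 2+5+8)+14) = 2272 / 17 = 133.65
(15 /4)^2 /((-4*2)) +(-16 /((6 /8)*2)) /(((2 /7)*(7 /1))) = -2723 /384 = -7.09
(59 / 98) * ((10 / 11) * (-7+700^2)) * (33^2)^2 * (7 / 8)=2226265345755 / 8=278283168219.38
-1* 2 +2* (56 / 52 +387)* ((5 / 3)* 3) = 50424 / 13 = 3878.77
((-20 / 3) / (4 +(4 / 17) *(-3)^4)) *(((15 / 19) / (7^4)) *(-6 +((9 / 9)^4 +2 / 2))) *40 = 34000 / 2235331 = 0.02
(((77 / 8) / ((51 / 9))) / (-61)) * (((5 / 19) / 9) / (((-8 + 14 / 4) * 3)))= 385 / 6383772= 0.00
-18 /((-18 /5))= 5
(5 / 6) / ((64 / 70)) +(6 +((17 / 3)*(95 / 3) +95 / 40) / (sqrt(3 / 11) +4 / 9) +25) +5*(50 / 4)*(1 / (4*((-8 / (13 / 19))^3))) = -5888297966537 / 5646987264 +117819*sqrt(33) / 536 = 219.99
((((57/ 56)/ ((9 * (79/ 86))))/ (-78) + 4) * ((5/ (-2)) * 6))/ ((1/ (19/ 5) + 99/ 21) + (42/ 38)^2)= -747131015/ 77222184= -9.68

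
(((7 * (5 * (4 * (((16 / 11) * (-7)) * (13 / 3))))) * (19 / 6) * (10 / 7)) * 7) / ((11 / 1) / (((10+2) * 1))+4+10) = -77459200 / 5907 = -13113.12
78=78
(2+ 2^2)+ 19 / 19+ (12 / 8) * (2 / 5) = 38 / 5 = 7.60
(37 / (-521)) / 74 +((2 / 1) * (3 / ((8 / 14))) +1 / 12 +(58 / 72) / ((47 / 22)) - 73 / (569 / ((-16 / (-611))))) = 71441242295 / 6520692204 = 10.96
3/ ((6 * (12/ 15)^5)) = 3125/ 2048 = 1.53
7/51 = 0.14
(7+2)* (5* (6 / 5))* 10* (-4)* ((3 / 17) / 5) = -1296 / 17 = -76.24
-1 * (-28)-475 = -447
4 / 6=0.67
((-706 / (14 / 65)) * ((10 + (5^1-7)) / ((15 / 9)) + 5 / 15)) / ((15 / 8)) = -403832 / 45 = -8974.04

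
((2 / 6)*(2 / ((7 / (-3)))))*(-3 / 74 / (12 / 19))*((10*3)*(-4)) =-570 / 259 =-2.20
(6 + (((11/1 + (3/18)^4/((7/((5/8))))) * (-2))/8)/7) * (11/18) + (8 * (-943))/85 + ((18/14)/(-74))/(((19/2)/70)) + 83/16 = -175442249743933/2185736555520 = -80.27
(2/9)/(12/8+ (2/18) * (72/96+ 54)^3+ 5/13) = 1664/136559079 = 0.00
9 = 9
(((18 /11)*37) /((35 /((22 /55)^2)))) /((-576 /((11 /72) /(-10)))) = 37 /5040000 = 0.00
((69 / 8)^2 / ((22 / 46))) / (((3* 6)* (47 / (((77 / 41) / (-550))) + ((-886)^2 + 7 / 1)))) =85169 / 7601328768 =0.00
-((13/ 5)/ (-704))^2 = -169/ 12390400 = -0.00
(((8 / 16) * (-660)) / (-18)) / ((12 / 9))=55 / 4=13.75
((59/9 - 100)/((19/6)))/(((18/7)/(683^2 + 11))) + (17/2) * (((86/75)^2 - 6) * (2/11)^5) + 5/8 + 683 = -81895471516470739/15299845000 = -5352699.42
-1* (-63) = 63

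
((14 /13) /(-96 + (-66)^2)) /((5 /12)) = 14 /23075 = 0.00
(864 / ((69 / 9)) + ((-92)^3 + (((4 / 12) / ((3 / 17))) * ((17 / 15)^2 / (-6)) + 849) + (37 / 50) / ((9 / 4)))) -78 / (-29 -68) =-21081534976477 / 27106650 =-777725.58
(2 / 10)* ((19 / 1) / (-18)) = -19 / 90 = -0.21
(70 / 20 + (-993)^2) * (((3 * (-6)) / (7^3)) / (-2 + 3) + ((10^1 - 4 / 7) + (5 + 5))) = 6553304915 / 343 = 19105845.23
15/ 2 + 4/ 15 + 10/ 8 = 9.02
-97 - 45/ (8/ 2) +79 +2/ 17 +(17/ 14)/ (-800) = -5547089/ 190400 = -29.13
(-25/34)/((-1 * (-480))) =-5/3264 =-0.00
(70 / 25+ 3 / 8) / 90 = 127 / 3600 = 0.04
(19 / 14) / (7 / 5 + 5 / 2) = 95 / 273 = 0.35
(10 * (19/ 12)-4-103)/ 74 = -1.23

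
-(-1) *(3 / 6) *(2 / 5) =1 / 5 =0.20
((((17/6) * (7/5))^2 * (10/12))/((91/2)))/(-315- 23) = -2023/2372760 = -0.00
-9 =-9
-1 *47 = -47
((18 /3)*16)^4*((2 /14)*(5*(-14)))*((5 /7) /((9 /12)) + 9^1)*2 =-118342287360 /7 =-16906041051.43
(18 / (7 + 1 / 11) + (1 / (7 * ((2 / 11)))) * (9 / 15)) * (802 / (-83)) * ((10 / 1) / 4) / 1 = -13233 / 182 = -72.71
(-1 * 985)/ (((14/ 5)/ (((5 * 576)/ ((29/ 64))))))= -453888000/ 203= -2235901.48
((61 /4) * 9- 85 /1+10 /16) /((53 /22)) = 4653 /212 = 21.95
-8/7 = -1.14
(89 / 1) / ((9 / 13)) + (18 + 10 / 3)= 1349 / 9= 149.89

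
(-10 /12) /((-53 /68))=170 /159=1.07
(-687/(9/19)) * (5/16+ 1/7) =-73967/112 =-660.42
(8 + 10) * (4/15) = 24/5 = 4.80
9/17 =0.53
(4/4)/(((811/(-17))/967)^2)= 270240721/657721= 410.87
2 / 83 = 0.02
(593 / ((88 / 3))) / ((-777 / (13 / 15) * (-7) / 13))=100217 / 2393160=0.04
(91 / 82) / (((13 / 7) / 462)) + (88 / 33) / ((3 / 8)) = 104495 / 369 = 283.18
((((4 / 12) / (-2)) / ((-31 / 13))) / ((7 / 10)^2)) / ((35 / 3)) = 130 / 10633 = 0.01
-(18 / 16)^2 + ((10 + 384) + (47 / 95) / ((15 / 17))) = 393.30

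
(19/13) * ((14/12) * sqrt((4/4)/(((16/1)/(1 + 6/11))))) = 133 * sqrt(187)/3432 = 0.53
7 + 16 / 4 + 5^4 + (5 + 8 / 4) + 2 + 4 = 649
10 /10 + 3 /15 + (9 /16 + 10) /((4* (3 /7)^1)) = 7067 /960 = 7.36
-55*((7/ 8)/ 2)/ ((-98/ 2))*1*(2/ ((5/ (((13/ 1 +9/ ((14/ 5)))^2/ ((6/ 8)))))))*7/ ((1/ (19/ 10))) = 10769561/ 11760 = 915.78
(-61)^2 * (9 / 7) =33489 / 7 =4784.14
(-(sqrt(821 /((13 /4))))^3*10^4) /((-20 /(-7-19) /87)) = -571416000*sqrt(10673) /13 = -4541008335.93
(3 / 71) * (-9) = -27 / 71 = -0.38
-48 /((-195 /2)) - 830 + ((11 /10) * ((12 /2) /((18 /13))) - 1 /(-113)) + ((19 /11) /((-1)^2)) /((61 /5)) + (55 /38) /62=-28723472579411 /34834602660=-824.57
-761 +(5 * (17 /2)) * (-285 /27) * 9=-9597 /2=-4798.50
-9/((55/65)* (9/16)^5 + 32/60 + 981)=-1840250880/200706140909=-0.01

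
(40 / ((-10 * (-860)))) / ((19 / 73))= 73 / 4085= 0.02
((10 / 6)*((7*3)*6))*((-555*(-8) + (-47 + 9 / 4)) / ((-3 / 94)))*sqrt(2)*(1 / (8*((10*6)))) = -5784149*sqrt(2) / 96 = -85208.56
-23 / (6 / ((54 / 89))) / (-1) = 207 / 89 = 2.33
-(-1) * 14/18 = 7/9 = 0.78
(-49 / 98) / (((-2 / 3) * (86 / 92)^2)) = 0.86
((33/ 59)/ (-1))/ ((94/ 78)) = -1287/ 2773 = -0.46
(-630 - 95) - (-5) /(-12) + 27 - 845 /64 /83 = -11132503 /15936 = -698.58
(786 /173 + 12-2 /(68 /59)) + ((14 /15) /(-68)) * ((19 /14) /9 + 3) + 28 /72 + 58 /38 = 503313841 /30174660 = 16.68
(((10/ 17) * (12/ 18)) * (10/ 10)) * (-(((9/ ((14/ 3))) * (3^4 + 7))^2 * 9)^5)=-2204376104390071984010474437308579840/ 4802079233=-459046175090479183688736600.00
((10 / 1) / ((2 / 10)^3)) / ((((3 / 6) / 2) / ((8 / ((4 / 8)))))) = 80000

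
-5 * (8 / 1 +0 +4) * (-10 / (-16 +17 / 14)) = -2800 / 69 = -40.58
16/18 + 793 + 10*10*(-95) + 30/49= -3839125/441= -8705.50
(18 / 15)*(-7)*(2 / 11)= -84 / 55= -1.53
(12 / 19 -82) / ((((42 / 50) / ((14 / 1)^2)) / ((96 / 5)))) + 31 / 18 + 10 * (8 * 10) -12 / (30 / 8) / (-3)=-621974431 / 1710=-363727.74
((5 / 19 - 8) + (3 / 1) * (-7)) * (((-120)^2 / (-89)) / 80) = 98280 / 1691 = 58.12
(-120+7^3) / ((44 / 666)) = 74259 / 22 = 3375.41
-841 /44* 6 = -2523 /22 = -114.68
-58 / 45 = -1.29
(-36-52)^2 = 7744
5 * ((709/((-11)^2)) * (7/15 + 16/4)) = 47503/363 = 130.86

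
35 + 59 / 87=3104 / 87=35.68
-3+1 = -2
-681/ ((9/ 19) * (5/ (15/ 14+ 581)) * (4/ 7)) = -35146637/ 120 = -292888.64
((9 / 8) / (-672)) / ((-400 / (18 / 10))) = 27 / 3584000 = 0.00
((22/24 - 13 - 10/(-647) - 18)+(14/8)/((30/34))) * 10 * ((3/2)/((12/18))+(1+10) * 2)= -17625579/2588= -6810.50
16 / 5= 3.20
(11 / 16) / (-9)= -11 / 144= -0.08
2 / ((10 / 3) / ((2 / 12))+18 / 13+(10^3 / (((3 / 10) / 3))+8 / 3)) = 39 / 195469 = 0.00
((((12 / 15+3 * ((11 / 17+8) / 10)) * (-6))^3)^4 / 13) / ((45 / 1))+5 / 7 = 562885867772496428428284526648157247028 / 64719999496958314208984375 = 8697247715506.41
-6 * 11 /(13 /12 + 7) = -792 /97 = -8.16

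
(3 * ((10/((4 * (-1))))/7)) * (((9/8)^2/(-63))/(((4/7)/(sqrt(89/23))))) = 135 * sqrt(2047)/82432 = 0.07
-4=-4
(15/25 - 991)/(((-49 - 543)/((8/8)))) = 619/370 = 1.67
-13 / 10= -1.30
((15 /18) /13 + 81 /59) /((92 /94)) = 310811 /211692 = 1.47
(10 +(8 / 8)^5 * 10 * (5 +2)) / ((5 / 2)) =32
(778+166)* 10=9440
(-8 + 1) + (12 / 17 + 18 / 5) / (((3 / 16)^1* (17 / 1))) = -8163 / 1445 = -5.65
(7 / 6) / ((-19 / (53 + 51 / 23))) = -4445 / 1311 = -3.39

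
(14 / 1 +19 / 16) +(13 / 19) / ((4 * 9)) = 41605 / 2736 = 15.21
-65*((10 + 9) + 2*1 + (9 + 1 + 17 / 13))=-2100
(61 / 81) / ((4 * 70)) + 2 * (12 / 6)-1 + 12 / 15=17249 / 4536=3.80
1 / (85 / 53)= 53 / 85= 0.62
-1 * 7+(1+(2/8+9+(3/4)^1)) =4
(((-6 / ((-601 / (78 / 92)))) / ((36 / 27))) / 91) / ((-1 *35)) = -0.00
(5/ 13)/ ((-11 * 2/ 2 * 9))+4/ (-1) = -5153/ 1287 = -4.00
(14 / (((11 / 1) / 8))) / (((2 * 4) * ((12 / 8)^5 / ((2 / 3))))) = 896 / 8019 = 0.11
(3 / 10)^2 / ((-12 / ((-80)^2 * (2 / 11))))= -96 / 11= -8.73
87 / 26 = 3.35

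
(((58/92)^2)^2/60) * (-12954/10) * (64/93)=-1527019679/650630325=-2.35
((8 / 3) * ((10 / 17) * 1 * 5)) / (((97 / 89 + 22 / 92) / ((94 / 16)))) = 9620900 / 277491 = 34.67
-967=-967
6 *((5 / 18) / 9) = 5 / 27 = 0.19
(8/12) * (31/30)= 31/45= 0.69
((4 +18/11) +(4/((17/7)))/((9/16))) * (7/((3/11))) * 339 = 11401474/153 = 74519.44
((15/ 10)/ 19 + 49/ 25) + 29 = 29487/ 950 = 31.04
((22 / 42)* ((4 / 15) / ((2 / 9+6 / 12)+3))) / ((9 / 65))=1144 / 4221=0.27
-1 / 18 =-0.06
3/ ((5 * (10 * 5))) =3/ 250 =0.01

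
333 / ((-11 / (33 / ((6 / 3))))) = -999 / 2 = -499.50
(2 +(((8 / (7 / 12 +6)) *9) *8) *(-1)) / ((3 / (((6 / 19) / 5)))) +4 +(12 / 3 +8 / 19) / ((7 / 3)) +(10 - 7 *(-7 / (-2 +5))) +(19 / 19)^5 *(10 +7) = 1067846 / 22515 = 47.43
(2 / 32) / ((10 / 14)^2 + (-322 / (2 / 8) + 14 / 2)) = -49 / 1003904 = -0.00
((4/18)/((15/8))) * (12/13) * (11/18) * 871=23584/405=58.23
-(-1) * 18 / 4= 9 / 2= 4.50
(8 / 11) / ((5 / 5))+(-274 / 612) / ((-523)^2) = 669597485 / 920698614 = 0.73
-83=-83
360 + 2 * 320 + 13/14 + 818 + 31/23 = 1820.28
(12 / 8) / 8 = 3 / 16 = 0.19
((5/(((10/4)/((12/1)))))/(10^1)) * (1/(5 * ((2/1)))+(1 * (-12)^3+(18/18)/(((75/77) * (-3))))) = -1555418/375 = -4147.78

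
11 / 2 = 5.50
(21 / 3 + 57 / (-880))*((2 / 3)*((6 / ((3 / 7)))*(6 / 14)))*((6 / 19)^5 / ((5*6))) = 1977372 / 680927225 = 0.00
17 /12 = 1.42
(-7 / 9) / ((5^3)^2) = -7 / 140625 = -0.00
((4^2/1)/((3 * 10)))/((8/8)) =8/15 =0.53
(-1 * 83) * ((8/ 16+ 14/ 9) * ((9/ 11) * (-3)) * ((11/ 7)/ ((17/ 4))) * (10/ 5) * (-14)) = -73704/ 17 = -4335.53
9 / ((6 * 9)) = 1 / 6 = 0.17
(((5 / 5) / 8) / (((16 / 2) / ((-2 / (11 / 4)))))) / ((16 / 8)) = -1 / 176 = -0.01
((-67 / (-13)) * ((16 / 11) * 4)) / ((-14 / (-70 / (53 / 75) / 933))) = 536000 / 2357069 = 0.23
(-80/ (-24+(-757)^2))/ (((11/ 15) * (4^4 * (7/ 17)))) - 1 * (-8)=225909325/ 28238672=8.00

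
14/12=7/6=1.17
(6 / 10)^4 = 81 / 625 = 0.13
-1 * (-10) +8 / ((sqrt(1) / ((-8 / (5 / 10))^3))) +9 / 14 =-458603 / 14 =-32757.36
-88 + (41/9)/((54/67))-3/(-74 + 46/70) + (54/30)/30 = -1282600291/15594525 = -82.25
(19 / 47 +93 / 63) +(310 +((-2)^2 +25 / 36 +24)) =4033769 / 11844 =340.57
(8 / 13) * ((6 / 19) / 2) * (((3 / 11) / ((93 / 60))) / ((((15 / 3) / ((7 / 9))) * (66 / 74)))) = 8288 / 2779491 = 0.00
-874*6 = -5244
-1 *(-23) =23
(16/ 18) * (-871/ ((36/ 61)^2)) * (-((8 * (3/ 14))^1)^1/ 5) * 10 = 12963964/ 1701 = 7621.38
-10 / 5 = -2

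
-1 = -1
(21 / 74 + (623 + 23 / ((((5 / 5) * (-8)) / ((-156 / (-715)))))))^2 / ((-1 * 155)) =-1605557615236 / 641889875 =-2501.30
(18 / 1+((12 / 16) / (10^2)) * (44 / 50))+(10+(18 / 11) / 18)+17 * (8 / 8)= 2480363 / 55000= 45.10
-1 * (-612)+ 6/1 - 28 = 590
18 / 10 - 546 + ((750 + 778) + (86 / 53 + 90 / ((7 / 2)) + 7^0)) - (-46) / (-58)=54405241 / 53795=1011.34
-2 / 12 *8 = -4 / 3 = -1.33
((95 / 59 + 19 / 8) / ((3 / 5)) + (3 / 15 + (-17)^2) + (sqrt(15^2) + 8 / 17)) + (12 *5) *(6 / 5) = 15378499 / 40120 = 383.31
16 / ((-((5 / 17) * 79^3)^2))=-0.00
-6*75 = -450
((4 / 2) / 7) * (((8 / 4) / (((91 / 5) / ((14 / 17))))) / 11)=40 / 17017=0.00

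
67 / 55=1.22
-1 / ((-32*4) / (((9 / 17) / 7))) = 9 / 15232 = 0.00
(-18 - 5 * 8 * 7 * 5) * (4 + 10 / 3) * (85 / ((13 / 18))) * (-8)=9790744.62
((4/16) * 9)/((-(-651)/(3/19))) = 9/16492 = 0.00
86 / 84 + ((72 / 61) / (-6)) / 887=2326097 / 2272494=1.02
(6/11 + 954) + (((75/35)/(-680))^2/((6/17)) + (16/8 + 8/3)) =3375076195/3518592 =959.21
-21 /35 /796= -3 /3980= -0.00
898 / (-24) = -449 / 12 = -37.42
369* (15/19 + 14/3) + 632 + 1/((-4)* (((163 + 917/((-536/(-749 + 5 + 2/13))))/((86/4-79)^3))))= 2036247074031/760241224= 2678.42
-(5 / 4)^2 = -25 / 16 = -1.56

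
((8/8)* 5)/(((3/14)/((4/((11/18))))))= 1680/11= 152.73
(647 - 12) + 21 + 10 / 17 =11162 / 17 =656.59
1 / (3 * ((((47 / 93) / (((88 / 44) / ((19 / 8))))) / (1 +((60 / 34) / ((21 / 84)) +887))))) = 7547136 / 15181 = 497.14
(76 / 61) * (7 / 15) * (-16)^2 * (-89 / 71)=-12121088 / 64965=-186.58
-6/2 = -3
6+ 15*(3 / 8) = 93 / 8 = 11.62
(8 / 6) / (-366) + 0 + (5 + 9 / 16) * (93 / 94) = 4541065 / 825696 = 5.50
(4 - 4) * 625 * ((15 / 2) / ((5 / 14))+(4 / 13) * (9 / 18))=0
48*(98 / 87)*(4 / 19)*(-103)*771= -498078336 / 551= -903953.42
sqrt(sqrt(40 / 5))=2^(3 / 4)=1.68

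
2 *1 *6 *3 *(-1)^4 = 36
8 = 8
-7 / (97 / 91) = -637 / 97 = -6.57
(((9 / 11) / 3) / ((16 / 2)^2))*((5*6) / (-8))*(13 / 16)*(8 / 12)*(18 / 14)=-1755 / 157696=-0.01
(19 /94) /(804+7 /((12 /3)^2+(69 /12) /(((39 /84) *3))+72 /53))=843847 /3357916974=0.00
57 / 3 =19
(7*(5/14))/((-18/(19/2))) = -95/72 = -1.32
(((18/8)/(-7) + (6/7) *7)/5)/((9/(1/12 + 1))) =689/5040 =0.14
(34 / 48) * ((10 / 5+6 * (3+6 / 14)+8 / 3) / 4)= 4505 / 1008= 4.47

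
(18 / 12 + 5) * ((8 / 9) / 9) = 52 / 81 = 0.64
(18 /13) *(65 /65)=18 /13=1.38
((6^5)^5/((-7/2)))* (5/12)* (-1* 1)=23691906691608084480/7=3384558098801154925.71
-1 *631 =-631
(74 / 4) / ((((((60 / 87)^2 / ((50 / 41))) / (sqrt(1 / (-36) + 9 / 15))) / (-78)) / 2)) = -404521*sqrt(515) / 1640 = -5597.59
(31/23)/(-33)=-0.04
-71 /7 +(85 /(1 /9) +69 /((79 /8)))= 761.84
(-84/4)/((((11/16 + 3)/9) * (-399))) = 144/1121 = 0.13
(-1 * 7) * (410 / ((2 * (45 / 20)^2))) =-22960 / 81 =-283.46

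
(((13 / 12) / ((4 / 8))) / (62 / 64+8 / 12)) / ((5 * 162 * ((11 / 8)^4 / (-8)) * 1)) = -3407872 / 930947985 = -0.00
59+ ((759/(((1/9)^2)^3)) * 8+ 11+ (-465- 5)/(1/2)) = 3226908882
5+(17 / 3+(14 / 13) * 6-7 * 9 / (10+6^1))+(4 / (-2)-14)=-1753 / 624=-2.81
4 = 4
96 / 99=32 / 33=0.97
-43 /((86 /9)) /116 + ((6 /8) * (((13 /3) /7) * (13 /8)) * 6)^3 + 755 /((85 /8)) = 113440223047 /692629504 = 163.78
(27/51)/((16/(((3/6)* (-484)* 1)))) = -8.01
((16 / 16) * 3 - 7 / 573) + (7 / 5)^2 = 70877 / 14325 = 4.95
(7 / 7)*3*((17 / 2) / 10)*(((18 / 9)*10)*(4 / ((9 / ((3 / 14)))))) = 34 / 7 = 4.86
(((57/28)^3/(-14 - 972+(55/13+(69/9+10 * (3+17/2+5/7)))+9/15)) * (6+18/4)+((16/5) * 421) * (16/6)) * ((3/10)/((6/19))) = 3412.81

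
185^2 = 34225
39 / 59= 0.66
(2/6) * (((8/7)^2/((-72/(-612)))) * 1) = 544/147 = 3.70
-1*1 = -1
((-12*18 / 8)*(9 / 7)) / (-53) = 243 / 371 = 0.65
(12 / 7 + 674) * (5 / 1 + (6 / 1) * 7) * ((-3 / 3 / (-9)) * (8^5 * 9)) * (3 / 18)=3642327040 / 21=173444144.76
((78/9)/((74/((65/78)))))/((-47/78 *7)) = -845/36519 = -0.02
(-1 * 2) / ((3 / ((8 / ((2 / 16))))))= -128 / 3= -42.67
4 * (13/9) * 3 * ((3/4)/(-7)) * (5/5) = -13/7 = -1.86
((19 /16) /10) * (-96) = -57 /5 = -11.40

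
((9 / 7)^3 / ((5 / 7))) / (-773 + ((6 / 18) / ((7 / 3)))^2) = -0.00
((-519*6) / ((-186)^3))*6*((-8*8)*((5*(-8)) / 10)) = 22144 / 29791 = 0.74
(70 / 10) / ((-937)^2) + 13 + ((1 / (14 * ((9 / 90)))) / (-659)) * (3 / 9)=157948475911 / 12150212991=13.00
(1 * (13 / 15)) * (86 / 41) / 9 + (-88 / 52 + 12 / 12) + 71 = 5073524 / 71955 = 70.51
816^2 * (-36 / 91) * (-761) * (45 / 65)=164176118784 / 1183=138779474.88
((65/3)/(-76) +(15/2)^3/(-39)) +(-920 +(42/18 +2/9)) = -16513277/17784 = -928.55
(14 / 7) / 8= 1 / 4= 0.25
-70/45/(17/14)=-196/153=-1.28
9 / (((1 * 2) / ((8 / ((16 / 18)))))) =81 / 2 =40.50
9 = 9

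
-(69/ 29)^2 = -4761/ 841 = -5.66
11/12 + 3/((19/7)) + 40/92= 12883/5244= 2.46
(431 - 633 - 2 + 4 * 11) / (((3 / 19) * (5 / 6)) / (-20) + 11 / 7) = -34048 / 333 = -102.25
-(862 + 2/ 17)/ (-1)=14656/ 17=862.12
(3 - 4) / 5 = -1 / 5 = -0.20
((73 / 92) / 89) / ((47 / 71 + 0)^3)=0.03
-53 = -53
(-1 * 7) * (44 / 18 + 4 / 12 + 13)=-994 / 9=-110.44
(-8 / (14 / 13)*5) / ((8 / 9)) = -585 / 14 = -41.79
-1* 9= -9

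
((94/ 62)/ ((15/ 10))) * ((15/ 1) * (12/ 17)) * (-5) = -28200/ 527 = -53.51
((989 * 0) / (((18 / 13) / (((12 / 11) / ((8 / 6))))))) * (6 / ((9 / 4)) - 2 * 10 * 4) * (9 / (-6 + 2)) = 0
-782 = -782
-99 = -99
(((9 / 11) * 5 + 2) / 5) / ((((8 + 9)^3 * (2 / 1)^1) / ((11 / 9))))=67 / 442170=0.00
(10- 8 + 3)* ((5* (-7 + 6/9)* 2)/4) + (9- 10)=-481/6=-80.17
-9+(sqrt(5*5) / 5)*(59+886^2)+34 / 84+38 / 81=890243155 / 1134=785046.87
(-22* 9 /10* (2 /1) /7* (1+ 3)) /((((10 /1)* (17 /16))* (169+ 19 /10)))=-12672 /1016855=-0.01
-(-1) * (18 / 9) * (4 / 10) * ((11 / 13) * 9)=396 / 65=6.09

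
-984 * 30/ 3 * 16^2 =-2519040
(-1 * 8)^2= 64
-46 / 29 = -1.59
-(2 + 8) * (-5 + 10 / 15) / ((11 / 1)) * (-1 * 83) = -10790 / 33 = -326.97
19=19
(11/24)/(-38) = -11/912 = -0.01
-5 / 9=-0.56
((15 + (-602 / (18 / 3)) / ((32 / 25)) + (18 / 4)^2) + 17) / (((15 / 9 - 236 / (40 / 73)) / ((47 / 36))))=589615 / 7413696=0.08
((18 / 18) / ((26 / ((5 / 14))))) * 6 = 15 / 182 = 0.08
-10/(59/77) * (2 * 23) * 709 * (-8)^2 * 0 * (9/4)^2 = 0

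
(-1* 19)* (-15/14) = 285/14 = 20.36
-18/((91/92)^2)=-152352/8281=-18.40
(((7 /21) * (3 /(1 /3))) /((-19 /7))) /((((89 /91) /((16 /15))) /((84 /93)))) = -285376 /262105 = -1.09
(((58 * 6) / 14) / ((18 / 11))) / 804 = 319 / 16884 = 0.02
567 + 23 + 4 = 594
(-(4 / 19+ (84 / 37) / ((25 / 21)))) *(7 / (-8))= 32564 / 17575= 1.85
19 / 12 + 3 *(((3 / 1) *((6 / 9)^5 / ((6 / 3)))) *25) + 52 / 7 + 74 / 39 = 252817 / 9828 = 25.72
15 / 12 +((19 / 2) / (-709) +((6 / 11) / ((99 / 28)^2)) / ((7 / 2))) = 1.25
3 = 3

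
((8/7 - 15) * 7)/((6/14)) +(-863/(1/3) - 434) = -9748/3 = -3249.33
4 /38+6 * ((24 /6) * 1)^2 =1826 /19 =96.11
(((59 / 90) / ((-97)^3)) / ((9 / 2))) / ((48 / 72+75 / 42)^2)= -11564 / 435714653565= -0.00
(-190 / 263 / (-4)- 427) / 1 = -224507 / 526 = -426.82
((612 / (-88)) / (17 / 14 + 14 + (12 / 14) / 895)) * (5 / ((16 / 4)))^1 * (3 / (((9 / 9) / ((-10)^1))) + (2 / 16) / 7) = 5553475 / 324192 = 17.13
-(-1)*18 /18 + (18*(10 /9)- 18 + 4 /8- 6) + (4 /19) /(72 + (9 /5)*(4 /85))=-726755 /291042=-2.50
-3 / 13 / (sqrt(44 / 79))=-3 * sqrt(869) / 286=-0.31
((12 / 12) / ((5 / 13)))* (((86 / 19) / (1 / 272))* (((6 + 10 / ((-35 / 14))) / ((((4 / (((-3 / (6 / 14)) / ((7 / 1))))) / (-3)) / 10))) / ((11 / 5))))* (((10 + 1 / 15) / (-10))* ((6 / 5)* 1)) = -137755488 / 5225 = -26364.69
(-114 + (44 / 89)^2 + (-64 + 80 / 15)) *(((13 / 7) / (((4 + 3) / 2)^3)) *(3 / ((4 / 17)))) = -1810993340 / 19018321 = -95.22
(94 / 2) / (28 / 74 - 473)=-1739 / 17487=-0.10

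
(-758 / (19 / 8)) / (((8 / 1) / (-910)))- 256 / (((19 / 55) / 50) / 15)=-519485.26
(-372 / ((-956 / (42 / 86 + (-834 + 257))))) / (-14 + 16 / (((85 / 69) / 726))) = -97982475 / 4112413489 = -0.02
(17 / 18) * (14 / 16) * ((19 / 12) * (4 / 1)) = 2261 / 432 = 5.23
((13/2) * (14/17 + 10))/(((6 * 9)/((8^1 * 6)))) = 9568/153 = 62.54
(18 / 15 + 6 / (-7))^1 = 12 / 35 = 0.34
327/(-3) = -109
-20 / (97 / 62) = -1240 / 97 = -12.78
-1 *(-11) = 11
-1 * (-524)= 524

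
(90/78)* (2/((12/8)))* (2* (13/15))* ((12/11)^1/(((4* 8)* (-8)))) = -1/88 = -0.01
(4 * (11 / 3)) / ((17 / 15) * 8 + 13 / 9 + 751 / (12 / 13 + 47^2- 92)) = 4542945 / 3365611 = 1.35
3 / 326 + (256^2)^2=1400159338499 / 326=4294967296.01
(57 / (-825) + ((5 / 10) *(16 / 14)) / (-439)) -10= -8510237 / 845075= -10.07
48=48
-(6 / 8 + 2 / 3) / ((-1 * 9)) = 17 / 108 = 0.16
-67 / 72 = -0.93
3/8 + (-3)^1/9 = 1/24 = 0.04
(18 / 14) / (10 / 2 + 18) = 9 / 161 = 0.06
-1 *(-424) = 424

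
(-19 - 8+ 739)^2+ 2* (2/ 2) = 506946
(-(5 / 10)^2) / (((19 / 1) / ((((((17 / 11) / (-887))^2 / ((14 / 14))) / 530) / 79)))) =-289 / 302934797803880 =-0.00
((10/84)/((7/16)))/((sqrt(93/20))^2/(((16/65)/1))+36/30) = 12800/945063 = 0.01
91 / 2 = 45.50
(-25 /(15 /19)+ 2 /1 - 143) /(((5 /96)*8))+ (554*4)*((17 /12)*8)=370504 /15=24700.27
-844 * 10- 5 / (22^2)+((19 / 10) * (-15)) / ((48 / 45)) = -32783175 / 3872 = -8466.73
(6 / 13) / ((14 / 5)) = 15 / 91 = 0.16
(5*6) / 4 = 15 / 2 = 7.50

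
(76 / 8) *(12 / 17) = 6.71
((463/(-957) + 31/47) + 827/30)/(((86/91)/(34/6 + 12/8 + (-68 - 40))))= -12490749271/4219848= -2960.00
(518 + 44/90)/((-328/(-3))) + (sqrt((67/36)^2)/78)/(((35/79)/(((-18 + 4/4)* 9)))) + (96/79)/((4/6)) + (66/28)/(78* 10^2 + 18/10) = -1.67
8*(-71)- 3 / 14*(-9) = -7925 / 14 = -566.07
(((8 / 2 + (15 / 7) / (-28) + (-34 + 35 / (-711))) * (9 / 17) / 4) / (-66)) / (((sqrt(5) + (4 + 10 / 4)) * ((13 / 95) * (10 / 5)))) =36257225 / 941303328- 36257225 * sqrt(5) / 6118471632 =0.03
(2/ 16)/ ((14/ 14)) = 1/ 8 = 0.12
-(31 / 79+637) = -50354 / 79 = -637.39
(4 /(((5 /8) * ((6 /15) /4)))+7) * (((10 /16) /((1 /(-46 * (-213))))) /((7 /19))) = 33043755 /28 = 1180134.11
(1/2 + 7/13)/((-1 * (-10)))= 0.10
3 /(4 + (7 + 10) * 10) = 1 /58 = 0.02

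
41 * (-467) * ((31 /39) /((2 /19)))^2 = -6642496387 /6084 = -1091797.57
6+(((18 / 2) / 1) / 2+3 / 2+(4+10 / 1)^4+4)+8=38440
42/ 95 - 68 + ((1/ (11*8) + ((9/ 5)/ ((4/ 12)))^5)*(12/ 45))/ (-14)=-42523406879/ 274312500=-155.02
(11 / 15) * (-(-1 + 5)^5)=-11264 / 15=-750.93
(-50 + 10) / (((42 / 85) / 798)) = -64600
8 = 8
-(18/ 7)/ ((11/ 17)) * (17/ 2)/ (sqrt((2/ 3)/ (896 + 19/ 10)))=-7803 * sqrt(14965)/ 770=-1239.68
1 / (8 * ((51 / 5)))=5 / 408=0.01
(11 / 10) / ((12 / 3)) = 11 / 40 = 0.28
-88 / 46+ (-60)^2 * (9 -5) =331156 / 23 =14398.09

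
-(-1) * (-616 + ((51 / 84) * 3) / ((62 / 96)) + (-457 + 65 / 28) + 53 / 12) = -1384601 / 1302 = -1063.44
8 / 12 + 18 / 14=41 / 21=1.95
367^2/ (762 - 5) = 134689/ 757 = 177.92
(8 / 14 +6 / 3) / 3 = 6 / 7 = 0.86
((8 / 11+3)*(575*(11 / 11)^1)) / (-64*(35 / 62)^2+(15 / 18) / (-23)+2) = -116.28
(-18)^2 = 324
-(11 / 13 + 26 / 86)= -642 / 559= -1.15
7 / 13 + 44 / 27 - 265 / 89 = -25286 / 31239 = -0.81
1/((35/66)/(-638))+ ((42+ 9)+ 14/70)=-40316/35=-1151.89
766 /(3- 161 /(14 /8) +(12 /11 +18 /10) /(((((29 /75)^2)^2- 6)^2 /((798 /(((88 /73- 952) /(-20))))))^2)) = -27756802056945909372778401821777791741856 /3201889220500537356119376974020987587949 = -8.67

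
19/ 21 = 0.90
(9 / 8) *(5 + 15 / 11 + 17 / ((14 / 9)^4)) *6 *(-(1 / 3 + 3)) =-176221215 / 845152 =-208.51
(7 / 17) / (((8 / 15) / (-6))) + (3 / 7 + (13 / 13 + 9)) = 2759 / 476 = 5.80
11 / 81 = 0.14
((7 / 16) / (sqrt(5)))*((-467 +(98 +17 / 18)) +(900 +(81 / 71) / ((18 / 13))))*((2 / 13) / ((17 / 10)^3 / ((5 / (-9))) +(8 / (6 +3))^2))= -243723375*sqrt(5) / 273675961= -1.99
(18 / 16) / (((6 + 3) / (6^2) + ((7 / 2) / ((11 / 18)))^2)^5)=29879913140352 / 1047593328570886479757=0.00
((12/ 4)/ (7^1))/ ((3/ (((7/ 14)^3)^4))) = 1/ 28672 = 0.00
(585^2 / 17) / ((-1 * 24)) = -114075 / 136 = -838.79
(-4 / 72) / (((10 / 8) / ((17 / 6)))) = -17 / 135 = -0.13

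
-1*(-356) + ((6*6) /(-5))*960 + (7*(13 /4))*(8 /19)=-124382 /19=-6546.42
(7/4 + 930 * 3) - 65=10907/4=2726.75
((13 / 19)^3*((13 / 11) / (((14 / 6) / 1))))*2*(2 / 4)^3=85683 / 2112572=0.04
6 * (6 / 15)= 12 / 5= 2.40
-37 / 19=-1.95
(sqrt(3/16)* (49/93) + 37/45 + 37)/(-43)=-1702/1935 - 49* sqrt(3)/15996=-0.88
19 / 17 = 1.12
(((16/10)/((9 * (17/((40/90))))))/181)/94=16/58570695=0.00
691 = 691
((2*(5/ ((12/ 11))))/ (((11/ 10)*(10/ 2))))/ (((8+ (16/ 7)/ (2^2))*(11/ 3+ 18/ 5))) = 35/ 1308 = 0.03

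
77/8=9.62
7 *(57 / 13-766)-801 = -79720 / 13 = -6132.31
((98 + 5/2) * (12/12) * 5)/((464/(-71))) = -71355/928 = -76.89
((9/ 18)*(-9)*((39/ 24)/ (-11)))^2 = 13689/ 30976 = 0.44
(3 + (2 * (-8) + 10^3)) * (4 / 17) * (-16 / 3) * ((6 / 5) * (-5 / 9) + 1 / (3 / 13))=-231616 / 51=-4541.49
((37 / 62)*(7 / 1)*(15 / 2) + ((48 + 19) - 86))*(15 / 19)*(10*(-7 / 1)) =-802725 / 1178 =-681.43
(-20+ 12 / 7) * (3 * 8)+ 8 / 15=-46024 / 105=-438.32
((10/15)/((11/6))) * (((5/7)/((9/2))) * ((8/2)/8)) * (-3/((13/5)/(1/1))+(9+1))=2300/9009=0.26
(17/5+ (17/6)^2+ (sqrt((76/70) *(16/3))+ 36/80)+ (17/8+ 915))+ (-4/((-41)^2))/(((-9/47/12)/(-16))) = 4 *sqrt(3990)/105+ 560751481/605160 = 929.02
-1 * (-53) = 53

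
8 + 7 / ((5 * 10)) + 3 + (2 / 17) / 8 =18963 / 1700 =11.15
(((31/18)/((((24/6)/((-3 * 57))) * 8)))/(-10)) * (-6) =-5.52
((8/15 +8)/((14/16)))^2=1048576/11025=95.11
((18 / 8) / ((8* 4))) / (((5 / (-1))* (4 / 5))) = -9 / 512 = -0.02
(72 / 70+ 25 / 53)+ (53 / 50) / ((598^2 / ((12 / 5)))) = 12440208139 / 8291942750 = 1.50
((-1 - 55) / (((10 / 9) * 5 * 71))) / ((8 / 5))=-63 / 710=-0.09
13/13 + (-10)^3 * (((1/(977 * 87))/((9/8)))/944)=45133969/45134469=1.00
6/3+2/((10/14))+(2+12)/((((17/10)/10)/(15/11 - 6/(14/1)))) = 76488/935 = 81.81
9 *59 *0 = 0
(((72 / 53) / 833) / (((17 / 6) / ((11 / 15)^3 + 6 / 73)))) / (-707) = -0.00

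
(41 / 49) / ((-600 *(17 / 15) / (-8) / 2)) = 82 / 4165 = 0.02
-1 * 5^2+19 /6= -21.83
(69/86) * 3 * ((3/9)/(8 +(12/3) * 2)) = 69/1376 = 0.05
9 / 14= 0.64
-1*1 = -1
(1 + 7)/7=8/7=1.14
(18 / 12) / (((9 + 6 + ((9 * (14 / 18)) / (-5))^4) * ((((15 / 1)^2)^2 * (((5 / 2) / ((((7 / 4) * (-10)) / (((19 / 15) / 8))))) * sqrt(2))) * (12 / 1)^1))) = -35 * sqrt(2) / 12082176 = -0.00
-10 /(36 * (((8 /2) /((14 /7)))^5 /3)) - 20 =-3845 /192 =-20.03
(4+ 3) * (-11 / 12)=-77 / 12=-6.42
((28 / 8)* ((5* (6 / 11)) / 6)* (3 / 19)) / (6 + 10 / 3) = 45 / 1672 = 0.03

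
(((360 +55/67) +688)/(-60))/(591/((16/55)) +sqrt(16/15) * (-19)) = -9136635420/1061758830173 - 341798144 * sqrt(15)/15926382452595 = -0.01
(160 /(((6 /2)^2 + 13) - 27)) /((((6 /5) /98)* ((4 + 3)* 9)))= -1120 /27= -41.48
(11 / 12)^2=121 / 144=0.84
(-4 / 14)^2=4 / 49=0.08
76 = 76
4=4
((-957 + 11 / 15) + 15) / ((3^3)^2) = -14119 / 10935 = -1.29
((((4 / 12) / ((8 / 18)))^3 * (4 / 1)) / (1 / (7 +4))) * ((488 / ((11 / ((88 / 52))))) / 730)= 18117 / 9490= 1.91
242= 242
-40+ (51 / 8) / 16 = -5069 / 128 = -39.60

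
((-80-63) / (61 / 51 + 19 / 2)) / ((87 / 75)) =-364650 / 31639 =-11.53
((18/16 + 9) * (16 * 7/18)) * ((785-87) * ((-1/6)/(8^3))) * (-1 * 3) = 21987/512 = 42.94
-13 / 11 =-1.18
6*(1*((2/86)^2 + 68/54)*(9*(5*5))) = 3144650/1849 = 1700.73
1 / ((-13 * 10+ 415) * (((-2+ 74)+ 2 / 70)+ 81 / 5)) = 7 / 176016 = 0.00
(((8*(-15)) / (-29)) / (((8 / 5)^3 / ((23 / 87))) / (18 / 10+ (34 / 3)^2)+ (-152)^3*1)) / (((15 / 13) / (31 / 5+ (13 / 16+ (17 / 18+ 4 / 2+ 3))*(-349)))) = 14838085019095 / 6177899203135488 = 0.00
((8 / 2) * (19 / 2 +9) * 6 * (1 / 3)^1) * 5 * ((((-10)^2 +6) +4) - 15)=70300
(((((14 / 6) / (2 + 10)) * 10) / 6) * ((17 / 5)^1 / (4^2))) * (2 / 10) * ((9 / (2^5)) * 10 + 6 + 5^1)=26299 / 138240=0.19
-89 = -89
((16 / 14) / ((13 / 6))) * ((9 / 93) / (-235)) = -144 / 662935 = -0.00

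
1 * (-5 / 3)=-5 / 3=-1.67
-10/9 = -1.11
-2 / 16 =-1 / 8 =-0.12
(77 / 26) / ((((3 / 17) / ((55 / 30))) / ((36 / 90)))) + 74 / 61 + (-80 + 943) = 62557229 / 71370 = 876.52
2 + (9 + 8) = 19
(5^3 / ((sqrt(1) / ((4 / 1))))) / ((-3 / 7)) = -3500 / 3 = -1166.67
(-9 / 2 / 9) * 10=-5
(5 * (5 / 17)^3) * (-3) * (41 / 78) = -25625 / 127738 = -0.20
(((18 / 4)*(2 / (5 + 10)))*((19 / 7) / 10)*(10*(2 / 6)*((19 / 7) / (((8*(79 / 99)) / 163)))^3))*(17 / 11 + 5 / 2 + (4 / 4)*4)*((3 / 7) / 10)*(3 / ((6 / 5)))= 26435323945810417473 / 169707652567040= 155769.78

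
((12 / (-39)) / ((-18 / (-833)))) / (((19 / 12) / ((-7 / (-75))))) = -46648 / 55575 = -0.84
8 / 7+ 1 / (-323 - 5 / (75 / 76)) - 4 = -14075 / 4921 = -2.86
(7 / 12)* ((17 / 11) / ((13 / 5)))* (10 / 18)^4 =371875 / 11258676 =0.03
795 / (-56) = -795 / 56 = -14.20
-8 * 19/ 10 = -76/ 5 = -15.20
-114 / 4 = -57 / 2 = -28.50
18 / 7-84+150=480 / 7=68.57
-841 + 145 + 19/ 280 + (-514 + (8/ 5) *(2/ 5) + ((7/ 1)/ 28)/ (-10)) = -423261/ 350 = -1209.32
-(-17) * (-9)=-153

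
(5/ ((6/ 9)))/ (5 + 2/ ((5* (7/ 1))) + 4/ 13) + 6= 7.40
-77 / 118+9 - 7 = 159 / 118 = 1.35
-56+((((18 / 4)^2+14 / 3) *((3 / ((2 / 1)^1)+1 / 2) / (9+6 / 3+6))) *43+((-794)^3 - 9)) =-51057744541 / 102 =-500566122.95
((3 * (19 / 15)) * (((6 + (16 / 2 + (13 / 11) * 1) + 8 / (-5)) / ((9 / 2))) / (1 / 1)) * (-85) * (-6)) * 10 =643416 / 11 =58492.36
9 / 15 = 3 / 5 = 0.60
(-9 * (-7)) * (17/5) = 1071/5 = 214.20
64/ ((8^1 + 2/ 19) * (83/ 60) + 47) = 36480/ 33181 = 1.10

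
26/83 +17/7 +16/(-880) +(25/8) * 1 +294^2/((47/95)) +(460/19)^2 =760367193663949/4337443880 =175303.06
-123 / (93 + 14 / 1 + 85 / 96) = -11808 / 10357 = -1.14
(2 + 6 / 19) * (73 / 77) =292 / 133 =2.20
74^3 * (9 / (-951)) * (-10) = 38349.27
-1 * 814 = -814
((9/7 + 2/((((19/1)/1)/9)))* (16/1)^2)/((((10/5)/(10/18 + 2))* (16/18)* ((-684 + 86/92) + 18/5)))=-2285280/1889531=-1.21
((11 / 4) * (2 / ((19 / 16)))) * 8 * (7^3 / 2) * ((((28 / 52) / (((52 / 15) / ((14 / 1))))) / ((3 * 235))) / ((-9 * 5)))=-2958032 / 6791265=-0.44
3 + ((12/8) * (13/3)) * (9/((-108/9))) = -15/8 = -1.88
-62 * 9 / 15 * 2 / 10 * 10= -372 / 5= -74.40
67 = 67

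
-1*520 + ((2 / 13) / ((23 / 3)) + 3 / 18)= -932545 / 1794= -519.81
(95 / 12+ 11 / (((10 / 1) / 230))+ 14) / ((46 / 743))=2451157 / 552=4440.50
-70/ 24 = -35/ 12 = -2.92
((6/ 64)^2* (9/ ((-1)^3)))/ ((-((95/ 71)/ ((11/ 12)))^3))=1429138623/ 56188928000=0.03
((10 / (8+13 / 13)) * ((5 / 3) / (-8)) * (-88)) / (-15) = -1.36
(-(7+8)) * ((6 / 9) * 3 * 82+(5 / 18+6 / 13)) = -192745 / 78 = -2471.09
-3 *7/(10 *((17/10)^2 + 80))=-70/2763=-0.03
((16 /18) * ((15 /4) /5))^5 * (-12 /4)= -32 /81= -0.40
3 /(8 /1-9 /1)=-3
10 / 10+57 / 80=137 / 80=1.71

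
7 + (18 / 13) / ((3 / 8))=139 / 13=10.69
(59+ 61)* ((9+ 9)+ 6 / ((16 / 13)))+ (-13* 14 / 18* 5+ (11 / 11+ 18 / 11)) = 267011 / 99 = 2697.08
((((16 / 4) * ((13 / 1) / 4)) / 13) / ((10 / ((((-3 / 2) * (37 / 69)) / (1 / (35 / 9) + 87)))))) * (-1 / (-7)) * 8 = -37 / 35121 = -0.00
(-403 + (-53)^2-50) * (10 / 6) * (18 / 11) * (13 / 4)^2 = 1493115 / 22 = 67868.86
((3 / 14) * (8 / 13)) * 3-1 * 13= -1147 / 91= -12.60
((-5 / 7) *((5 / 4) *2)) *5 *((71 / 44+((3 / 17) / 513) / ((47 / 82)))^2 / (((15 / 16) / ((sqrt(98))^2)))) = -16480239651275575 / 6776296561683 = -2432.04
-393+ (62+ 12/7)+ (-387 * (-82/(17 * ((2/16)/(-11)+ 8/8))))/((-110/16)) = -10420769/17255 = -603.93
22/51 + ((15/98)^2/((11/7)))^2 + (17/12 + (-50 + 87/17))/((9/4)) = -1974501577541/104545724976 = -18.89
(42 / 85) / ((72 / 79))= 553 / 1020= 0.54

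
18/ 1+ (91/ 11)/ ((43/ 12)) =9606/ 473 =20.31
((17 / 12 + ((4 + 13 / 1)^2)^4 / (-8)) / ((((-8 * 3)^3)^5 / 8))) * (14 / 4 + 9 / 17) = 168649194329 / 3029143697736276639744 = 0.00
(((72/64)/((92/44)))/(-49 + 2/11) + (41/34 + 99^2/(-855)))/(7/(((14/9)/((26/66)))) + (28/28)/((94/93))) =-282378964901/75957661920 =-3.72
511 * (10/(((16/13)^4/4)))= 72973355/8192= 8907.88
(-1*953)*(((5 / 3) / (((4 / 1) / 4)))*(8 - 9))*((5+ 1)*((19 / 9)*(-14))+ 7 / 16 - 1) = -282557.88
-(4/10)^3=-8/125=-0.06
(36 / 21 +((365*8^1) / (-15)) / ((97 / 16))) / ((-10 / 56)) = 247664 / 1455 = 170.22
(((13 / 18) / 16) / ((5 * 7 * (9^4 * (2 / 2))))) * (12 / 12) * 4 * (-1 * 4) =-13 / 4133430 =-0.00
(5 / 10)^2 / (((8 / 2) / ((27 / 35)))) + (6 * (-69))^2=95981787 / 560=171396.05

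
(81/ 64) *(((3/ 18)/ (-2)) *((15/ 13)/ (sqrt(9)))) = -135/ 3328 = -0.04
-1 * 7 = -7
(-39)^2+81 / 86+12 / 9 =393005 / 258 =1523.28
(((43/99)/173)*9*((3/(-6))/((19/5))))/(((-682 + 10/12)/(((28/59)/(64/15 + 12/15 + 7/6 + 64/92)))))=0.00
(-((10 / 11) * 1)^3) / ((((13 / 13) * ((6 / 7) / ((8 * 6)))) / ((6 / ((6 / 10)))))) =-560000 / 1331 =-420.74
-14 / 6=-7 / 3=-2.33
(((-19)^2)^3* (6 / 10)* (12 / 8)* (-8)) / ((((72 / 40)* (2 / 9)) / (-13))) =11008736154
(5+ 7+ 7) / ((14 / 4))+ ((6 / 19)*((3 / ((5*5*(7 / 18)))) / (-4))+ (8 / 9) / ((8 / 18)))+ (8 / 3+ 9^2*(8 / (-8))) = -70.93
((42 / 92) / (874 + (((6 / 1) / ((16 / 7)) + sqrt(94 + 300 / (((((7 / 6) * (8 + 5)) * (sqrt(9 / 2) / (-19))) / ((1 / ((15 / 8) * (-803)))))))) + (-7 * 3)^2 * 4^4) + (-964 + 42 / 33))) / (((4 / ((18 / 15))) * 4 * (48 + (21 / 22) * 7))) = 231 / (368920 * (sqrt(6080 * sqrt(2) / 73073 + 94) + 9927271 / 88)) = 0.00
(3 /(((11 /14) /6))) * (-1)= -252 /11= -22.91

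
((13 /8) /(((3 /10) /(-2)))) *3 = -65 /2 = -32.50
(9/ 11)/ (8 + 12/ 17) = 153/ 1628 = 0.09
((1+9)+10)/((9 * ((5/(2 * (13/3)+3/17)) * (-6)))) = -0.66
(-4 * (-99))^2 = 156816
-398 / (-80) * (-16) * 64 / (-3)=25472 / 15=1698.13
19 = 19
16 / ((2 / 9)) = 72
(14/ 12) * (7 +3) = 35/ 3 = 11.67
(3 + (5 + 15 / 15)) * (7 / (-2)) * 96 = -3024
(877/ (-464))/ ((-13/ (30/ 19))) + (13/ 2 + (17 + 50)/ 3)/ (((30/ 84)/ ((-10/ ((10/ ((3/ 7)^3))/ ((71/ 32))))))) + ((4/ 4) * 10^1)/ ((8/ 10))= -76982261/ 56157920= -1.37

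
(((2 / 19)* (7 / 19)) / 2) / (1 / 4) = 28 / 361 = 0.08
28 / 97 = 0.29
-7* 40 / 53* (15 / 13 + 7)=-560 / 13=-43.08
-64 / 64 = -1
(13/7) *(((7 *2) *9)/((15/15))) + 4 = 238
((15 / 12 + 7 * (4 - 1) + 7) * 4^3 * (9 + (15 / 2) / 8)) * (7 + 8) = 279045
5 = 5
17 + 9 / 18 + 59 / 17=713 / 34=20.97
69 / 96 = 23 / 32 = 0.72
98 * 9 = 882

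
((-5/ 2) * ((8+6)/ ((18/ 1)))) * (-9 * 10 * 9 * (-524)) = -825300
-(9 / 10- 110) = 1091 / 10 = 109.10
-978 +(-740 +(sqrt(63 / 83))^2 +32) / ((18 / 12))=-120308 / 83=-1449.49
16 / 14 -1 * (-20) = 148 / 7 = 21.14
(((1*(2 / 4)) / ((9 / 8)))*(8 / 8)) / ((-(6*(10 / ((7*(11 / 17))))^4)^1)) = -35153041 / 11275335000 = -0.00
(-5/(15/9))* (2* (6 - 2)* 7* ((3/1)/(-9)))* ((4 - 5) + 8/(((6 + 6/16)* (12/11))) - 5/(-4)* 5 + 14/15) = 314174/765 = 410.68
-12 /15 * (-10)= 8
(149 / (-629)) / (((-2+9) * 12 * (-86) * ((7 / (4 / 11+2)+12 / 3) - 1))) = 1937 / 352151940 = 0.00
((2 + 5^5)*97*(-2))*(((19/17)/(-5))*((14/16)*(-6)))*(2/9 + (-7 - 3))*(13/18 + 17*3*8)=6529421325658/2295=2845063758.46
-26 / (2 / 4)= -52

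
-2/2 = -1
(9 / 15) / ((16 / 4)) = 3 / 20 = 0.15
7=7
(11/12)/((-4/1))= -11/48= -0.23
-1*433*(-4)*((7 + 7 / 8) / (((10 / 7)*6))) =63651 / 40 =1591.28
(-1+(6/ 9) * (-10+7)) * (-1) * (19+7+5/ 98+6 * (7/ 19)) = 157869/ 1862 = 84.78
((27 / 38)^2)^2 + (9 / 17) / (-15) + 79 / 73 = 16842634861 / 12938268880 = 1.30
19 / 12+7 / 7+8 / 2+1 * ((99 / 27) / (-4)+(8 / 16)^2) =71 / 12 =5.92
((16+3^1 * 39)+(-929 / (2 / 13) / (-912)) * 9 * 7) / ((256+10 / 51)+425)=2436933 / 3017504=0.81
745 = 745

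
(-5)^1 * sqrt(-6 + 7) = -5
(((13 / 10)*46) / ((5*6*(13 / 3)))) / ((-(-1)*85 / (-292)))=-3358 / 2125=-1.58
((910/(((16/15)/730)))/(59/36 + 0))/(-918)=-413.95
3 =3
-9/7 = -1.29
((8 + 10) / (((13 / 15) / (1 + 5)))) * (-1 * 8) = -12960 / 13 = -996.92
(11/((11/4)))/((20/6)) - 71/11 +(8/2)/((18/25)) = 149/495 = 0.30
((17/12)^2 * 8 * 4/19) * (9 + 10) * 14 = 8092/9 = 899.11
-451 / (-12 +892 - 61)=-451 / 819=-0.55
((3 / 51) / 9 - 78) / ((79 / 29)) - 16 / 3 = -410521 / 12087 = -33.96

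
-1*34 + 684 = 650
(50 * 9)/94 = 225/47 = 4.79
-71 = -71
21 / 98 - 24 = -333 / 14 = -23.79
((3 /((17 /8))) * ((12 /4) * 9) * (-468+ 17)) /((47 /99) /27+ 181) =-94.97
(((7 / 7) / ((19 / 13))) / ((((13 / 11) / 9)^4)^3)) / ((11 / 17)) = 1369867529015836161018147 / 34051047486703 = 40229820523.17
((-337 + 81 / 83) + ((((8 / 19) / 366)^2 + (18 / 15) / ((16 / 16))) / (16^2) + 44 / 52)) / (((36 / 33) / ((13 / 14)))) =-4397185652302751 / 15412698731520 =-285.30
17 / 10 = 1.70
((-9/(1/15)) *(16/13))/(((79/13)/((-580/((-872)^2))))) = 19575/938599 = 0.02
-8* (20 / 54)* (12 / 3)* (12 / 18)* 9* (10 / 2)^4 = -400000 / 9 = -44444.44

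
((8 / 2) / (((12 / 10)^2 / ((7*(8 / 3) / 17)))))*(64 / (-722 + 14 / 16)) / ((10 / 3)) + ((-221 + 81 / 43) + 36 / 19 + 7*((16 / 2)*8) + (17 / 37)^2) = 230.91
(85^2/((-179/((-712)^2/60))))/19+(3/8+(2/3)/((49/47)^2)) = -3517434955007/195979224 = -17948.00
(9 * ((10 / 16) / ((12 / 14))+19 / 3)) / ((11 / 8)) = 1017 / 22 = 46.23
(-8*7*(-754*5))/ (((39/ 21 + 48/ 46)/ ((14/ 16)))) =29741530/ 467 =63686.36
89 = 89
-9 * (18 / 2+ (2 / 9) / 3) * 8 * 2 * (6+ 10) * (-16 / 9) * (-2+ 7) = 5017600 / 27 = 185837.04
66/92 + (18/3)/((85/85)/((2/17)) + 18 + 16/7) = 17163/18538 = 0.93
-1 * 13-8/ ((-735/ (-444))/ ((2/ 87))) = -279463/ 21315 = -13.11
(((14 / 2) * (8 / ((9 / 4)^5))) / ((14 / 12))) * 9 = 16384 / 2187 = 7.49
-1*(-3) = 3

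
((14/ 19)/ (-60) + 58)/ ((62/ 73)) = 2412869/ 35340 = 68.28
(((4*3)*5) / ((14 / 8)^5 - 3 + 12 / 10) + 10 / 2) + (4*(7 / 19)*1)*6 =17.95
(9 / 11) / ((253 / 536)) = 4824 / 2783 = 1.73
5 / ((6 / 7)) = 35 / 6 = 5.83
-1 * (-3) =3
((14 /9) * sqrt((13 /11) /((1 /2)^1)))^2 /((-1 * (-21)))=728 /2673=0.27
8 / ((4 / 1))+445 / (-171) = -103 / 171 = -0.60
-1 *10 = -10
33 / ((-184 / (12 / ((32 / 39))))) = -2.62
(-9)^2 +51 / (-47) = 3756 / 47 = 79.91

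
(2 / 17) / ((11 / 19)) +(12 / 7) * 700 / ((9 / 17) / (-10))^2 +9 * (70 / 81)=2161760296 / 5049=428156.13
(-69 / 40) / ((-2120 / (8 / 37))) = 69 / 392200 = 0.00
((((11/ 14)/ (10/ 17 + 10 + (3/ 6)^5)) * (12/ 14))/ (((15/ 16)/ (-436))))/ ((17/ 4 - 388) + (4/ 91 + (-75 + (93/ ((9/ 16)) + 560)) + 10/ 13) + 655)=-59744256/ 1868461735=-0.03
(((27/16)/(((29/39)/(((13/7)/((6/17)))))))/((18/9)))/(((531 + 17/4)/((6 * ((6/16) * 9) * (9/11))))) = 56549259/305974592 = 0.18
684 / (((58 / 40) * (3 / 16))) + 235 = 79775 / 29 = 2750.86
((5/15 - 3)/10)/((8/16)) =-8/15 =-0.53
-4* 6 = -24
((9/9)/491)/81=1/39771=0.00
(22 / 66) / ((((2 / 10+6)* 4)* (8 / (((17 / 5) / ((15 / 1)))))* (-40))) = -17 / 1785600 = -0.00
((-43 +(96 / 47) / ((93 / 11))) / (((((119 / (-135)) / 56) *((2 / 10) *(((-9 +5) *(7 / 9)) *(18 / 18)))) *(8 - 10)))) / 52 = 378466425 / 9015916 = 41.98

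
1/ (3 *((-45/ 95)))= -19/ 27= -0.70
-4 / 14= -2 / 7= -0.29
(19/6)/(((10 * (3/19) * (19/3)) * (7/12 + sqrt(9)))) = 19/215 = 0.09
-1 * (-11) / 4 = 11 / 4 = 2.75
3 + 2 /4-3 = 1 /2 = 0.50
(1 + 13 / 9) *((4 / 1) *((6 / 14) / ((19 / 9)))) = 264 / 133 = 1.98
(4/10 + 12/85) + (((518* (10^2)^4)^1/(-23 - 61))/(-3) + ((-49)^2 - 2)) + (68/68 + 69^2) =157255478579/765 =205562717.10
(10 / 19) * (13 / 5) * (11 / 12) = 143 / 114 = 1.25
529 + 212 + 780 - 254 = 1267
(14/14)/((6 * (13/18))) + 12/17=0.94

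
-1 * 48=-48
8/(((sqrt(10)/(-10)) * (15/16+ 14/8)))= -128 * sqrt(10)/43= -9.41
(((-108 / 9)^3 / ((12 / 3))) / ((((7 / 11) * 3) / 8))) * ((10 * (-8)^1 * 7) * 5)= 5068800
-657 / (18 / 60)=-2190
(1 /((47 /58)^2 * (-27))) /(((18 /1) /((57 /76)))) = -841 /357858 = -0.00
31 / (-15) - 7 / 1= -136 / 15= -9.07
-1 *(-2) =2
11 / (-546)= -11 / 546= -0.02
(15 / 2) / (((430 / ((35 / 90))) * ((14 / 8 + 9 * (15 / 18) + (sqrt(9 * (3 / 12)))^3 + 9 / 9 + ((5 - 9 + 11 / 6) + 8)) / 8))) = 56 / 20081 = 0.00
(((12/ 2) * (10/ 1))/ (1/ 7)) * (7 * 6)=17640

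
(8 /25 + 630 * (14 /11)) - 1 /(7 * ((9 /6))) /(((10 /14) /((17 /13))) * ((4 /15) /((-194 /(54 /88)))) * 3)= 252232064 /289575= 871.04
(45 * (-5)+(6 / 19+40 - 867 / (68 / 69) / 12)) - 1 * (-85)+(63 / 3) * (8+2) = 11249 / 304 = 37.00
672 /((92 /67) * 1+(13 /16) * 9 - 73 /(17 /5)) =-12246528 /232993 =-52.56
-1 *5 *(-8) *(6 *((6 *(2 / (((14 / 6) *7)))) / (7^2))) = 8640 / 2401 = 3.60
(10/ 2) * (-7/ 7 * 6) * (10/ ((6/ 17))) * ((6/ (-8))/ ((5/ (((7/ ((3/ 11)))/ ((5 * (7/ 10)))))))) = 935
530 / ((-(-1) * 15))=35.33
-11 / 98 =-0.11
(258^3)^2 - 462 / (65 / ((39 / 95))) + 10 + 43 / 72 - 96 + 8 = 10086589392960977833 / 34200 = 294929514414063.68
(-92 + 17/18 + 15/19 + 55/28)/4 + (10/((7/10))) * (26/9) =122537/6384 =19.19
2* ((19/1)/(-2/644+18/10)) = 21.15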